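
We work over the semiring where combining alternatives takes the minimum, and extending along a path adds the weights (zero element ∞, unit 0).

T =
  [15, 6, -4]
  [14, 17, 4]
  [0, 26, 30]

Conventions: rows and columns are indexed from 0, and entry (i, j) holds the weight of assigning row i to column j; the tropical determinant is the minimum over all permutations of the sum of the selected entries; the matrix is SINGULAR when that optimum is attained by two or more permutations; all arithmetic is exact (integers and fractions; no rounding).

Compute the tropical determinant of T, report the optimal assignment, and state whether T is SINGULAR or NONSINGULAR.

σ = (0, 1, 2): 15 + 17 + 30 = 62
σ = (0, 2, 1): 15 + 4 + 26 = 45
σ = (1, 0, 2): 6 + 14 + 30 = 50
σ = (1, 2, 0): 6 + 4 + 0 = 10
σ = (2, 0, 1): (-4) + 14 + 26 = 36
σ = (2, 1, 0): (-4) + 17 + 0 = 13
Optimal value attained by: σ = (1, 2, 0).
Answer: det⊕(T) = 10; verdict: NONSINGULAR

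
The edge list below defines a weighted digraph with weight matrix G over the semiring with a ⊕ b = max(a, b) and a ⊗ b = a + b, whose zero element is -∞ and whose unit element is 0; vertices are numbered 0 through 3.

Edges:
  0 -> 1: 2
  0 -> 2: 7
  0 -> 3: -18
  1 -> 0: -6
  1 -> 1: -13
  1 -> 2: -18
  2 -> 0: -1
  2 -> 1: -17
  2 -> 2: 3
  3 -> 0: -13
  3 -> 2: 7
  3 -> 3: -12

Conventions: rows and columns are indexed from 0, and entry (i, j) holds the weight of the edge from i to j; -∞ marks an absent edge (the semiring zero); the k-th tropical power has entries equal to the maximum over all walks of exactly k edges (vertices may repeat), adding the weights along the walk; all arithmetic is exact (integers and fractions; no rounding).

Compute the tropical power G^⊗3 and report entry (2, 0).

G^⊗2:
  [6, -10, 10, -30]
  [-19, -4, 1, -24]
  [2, 1, 6, -19]
  [6, -10, 10, -24]
G^⊗3:
  [9, 8, 13, -12]
  [0, -16, 4, -36]
  [5, 4, 9, -16]
  [9, 8, 13, -12]
Key observation: the optimum is the walk 2->0->2->0, with weight (-1) + 7 + (-1) = 5.
Optimal value attained by: walk 2->0->2->0.
Answer: (G^⊗3)[2][0] = 5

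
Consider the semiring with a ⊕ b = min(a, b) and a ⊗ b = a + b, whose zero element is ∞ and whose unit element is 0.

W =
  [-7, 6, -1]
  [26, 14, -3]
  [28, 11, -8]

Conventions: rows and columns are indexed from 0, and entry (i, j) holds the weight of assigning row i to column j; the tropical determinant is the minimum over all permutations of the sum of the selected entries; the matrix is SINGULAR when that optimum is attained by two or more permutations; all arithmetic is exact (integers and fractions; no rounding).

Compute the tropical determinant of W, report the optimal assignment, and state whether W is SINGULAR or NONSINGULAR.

σ = (0, 1, 2): (-7) + 14 + (-8) = -1
σ = (0, 2, 1): (-7) + (-3) + 11 = 1
σ = (1, 0, 2): 6 + 26 + (-8) = 24
σ = (1, 2, 0): 6 + (-3) + 28 = 31
σ = (2, 0, 1): (-1) + 26 + 11 = 36
σ = (2, 1, 0): (-1) + 14 + 28 = 41
Optimal value attained by: σ = (0, 1, 2).
Answer: det⊕(W) = -1; verdict: NONSINGULAR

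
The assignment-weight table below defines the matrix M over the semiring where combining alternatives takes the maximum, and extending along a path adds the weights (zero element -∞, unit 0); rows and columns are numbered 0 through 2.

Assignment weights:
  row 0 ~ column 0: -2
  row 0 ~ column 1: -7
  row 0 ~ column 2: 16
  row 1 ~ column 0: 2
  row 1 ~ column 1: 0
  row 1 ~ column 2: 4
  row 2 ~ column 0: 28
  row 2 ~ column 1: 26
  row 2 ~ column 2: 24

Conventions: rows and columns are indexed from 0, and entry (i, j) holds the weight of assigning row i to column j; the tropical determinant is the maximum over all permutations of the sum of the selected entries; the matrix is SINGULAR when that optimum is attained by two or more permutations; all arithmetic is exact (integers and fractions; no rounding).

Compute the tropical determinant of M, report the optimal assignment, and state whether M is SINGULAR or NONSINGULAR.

σ = (0, 1, 2): (-2) + 0 + 24 = 22
σ = (0, 2, 1): (-2) + 4 + 26 = 28
σ = (1, 0, 2): (-7) + 2 + 24 = 19
σ = (1, 2, 0): (-7) + 4 + 28 = 25
σ = (2, 0, 1): 16 + 2 + 26 = 44
σ = (2, 1, 0): 16 + 0 + 28 = 44
Optimal value attained by: σ = (2, 0, 1).
Answer: det⊕(M) = 44; verdict: SINGULAR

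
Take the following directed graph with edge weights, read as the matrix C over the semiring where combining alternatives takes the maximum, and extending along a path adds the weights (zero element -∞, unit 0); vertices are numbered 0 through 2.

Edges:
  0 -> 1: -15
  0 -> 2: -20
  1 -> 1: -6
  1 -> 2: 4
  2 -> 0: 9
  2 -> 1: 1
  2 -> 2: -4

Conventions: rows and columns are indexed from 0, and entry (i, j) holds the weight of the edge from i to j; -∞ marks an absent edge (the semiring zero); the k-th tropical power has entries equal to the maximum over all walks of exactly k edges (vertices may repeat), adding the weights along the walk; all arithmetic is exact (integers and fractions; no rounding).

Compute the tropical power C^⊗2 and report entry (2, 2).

C^⊗2:
  [-11, -19, -11]
  [13, 5, 0]
  [5, -3, 5]
Key observation: the optimum is the walk 2->1->2, with weight 1 + 4 = 5.
Optimal value attained by: walk 2->1->2.
Answer: (C^⊗2)[2][2] = 5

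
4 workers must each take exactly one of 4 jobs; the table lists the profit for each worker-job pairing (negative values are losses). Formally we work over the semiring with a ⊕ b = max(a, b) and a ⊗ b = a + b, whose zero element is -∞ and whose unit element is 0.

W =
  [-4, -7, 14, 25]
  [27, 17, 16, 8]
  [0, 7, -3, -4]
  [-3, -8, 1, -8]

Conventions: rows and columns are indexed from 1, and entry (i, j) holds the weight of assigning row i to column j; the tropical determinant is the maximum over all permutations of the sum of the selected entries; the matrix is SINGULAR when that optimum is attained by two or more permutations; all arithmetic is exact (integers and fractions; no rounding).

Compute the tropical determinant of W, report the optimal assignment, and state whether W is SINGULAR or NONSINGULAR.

σ = (1, 2, 3, 4): (-4) + 17 + (-3) + (-8) = 2
σ = (1, 2, 4, 3): (-4) + 17 + (-4) + 1 = 10
σ = (1, 3, 2, 4): (-4) + 16 + 7 + (-8) = 11
σ = (1, 3, 4, 2): (-4) + 16 + (-4) + (-8) = 0
σ = (1, 4, 2, 3): (-4) + 8 + 7 + 1 = 12
σ = (1, 4, 3, 2): (-4) + 8 + (-3) + (-8) = -7
σ = (2, 1, 3, 4): (-7) + 27 + (-3) + (-8) = 9
σ = (2, 1, 4, 3): (-7) + 27 + (-4) + 1 = 17
σ = (2, 3, 1, 4): (-7) + 16 + 0 + (-8) = 1
σ = (2, 3, 4, 1): (-7) + 16 + (-4) + (-3) = 2
σ = (2, 4, 1, 3): (-7) + 8 + 0 + 1 = 2
σ = (2, 4, 3, 1): (-7) + 8 + (-3) + (-3) = -5
σ = (3, 1, 2, 4): 14 + 27 + 7 + (-8) = 40
σ = (3, 1, 4, 2): 14 + 27 + (-4) + (-8) = 29
σ = (3, 2, 1, 4): 14 + 17 + 0 + (-8) = 23
σ = (3, 2, 4, 1): 14 + 17 + (-4) + (-3) = 24
σ = (3, 4, 1, 2): 14 + 8 + 0 + (-8) = 14
σ = (3, 4, 2, 1): 14 + 8 + 7 + (-3) = 26
σ = (4, 1, 2, 3): 25 + 27 + 7 + 1 = 60
σ = (4, 1, 3, 2): 25 + 27 + (-3) + (-8) = 41
σ = (4, 2, 1, 3): 25 + 17 + 0 + 1 = 43
σ = (4, 2, 3, 1): 25 + 17 + (-3) + (-3) = 36
σ = (4, 3, 1, 2): 25 + 16 + 0 + (-8) = 33
σ = (4, 3, 2, 1): 25 + 16 + 7 + (-3) = 45
Optimal value attained by: σ = (4, 1, 2, 3).
Answer: det⊕(W) = 60; verdict: NONSINGULAR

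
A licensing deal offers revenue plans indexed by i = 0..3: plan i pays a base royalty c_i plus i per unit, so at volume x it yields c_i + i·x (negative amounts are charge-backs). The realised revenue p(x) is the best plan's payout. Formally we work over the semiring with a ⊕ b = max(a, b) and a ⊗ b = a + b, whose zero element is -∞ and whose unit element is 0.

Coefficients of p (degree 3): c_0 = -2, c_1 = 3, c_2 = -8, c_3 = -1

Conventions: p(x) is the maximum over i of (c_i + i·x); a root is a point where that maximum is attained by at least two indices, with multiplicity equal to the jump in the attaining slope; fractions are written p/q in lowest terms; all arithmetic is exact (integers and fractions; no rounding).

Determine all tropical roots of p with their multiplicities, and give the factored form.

hull edge (i=0, c=-2) to (i=1, c=3): slope 5, span 1
hull edge (i=1, c=3) to (i=3, c=-1): slope -2, span 2
Factored form: p(x) = -1 ⊗ (x ⊕ (-5)) ⊗ (x ⊕ 2) ⊗ (x ⊕ 2)
Answer: roots = -5 (mult 1), 2 (mult 2)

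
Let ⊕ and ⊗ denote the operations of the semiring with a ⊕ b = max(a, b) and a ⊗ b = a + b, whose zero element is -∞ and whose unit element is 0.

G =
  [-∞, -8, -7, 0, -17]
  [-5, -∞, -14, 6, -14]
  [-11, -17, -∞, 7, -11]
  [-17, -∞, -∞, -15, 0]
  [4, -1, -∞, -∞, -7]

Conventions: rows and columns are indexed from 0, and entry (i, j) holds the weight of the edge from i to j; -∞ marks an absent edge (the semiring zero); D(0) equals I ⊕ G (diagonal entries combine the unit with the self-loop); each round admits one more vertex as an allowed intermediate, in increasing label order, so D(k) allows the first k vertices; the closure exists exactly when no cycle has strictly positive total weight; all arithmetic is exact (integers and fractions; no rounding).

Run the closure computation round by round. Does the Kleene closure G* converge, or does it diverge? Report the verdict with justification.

D(0):
  [0, -8, -7, 0, -17]
  [-5, 0, -14, 6, -14]
  [-11, -17, 0, 7, -11]
  [-17, -∞, -∞, 0, 0]
  [4, -1, -∞, -∞, 0]
D(1):
  [0, -8, -7, 0, -17]
  [-5, 0, -12, 6, -14]
  [-11, -17, 0, 7, -11]
  [-17, -25, -24, 0, 0]
  [4, -1, -3, 4, 0]
D(2):
  [0, -8, -7, 0, -17]
  [-5, 0, -12, 6, -14]
  [-11, -17, 0, 7, -11]
  [-17, -25, -24, 0, 0]
  [4, -1, -3, 5, 0]
D(3):
  [0, -8, -7, 0, -17]
  [-5, 0, -12, 6, -14]
  [-11, -17, 0, 7, -11]
  [-17, -25, -24, 0, 0]
  [4, -1, -3, 5, 0]
Detection: at round 4, diagonal entry (4, 4) turns strictly positive.
Key observation: the cycle 4->0->1->3->4 has total weight 4 + (-8) + 6 + 0, which is strictly positive.
Answer: DIVERGES — positive cycle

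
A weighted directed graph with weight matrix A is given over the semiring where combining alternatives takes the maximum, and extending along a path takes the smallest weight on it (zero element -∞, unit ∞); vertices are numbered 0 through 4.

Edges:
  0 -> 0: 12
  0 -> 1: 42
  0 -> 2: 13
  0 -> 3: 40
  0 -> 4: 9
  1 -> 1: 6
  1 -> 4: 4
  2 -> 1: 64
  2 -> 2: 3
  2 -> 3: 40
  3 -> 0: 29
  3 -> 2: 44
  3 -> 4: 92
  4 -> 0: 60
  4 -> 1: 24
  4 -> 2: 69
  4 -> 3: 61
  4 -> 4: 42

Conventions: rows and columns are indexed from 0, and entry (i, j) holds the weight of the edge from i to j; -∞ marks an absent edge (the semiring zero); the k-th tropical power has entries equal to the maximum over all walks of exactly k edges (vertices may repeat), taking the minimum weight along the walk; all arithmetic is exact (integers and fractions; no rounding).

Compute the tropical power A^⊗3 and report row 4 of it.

A^⊗2:
  [29, 13, 40, 13, 40]
  [4, 6, 4, 4, 4]
  [29, 6, 40, 3, 40]
  [60, 44, 69, 61, 42]
  [42, 64, 44, 42, 61]
A^⊗3:
  [40, 40, 40, 40, 40]
  [4, 6, 4, 4, 4]
  [40, 40, 40, 40, 40]
  [42, 64, 44, 42, 61]
  [60, 44, 61, 61, 42]
Answer: row 4 of A^⊗3 = [60, 44, 61, 61, 42]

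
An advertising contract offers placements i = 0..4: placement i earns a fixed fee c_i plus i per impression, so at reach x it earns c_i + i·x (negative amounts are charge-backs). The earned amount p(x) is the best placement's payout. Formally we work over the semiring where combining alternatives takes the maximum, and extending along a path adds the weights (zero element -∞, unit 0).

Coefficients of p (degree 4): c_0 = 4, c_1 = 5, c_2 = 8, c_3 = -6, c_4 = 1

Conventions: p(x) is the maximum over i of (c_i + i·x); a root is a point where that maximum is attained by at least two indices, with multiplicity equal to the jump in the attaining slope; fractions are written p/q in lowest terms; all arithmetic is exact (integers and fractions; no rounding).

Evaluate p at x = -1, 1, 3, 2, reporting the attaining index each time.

p(-1) = max(4+0·(-1)=4, 5+1·(-1)=4, 8+2·(-1)=6, -6+3·(-1)=-9, 1+4·(-1)=-3) = 6 (attained by i=2)
p(1) = max(4+0·1=4, 5+1·1=6, 8+2·1=10, -6+3·1=-3, 1+4·1=5) = 10 (attained by i=2)
p(3) = max(4+0·3=4, 5+1·3=8, 8+2·3=14, -6+3·3=3, 1+4·3=13) = 14 (attained by i=2)
p(2) = max(4+0·2=4, 5+1·2=7, 8+2·2=12, -6+3·2=0, 1+4·2=9) = 12 (attained by i=2)
Answer: p(-1) = 6; p(1) = 10; p(3) = 14; p(2) = 12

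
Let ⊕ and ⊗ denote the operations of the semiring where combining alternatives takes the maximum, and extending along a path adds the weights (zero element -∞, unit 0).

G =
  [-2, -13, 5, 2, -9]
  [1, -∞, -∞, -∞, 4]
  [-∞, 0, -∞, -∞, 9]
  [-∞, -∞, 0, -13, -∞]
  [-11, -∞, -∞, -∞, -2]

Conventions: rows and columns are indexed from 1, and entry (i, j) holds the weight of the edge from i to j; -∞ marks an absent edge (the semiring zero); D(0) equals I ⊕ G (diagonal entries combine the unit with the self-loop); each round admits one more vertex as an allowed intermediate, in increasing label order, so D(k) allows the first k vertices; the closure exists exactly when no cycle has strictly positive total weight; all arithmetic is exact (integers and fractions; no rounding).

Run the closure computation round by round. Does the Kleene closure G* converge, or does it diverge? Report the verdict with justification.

D(0):
  [0, -13, 5, 2, -9]
  [1, 0, -∞, -∞, 4]
  [-∞, 0, 0, -∞, 9]
  [-∞, -∞, 0, 0, -∞]
  [-11, -∞, -∞, -∞, 0]
D(1):
  [0, -13, 5, 2, -9]
  [1, 0, 6, 3, 4]
  [-∞, 0, 0, -∞, 9]
  [-∞, -∞, 0, 0, -∞]
  [-11, -24, -6, -9, 0]
Detection: at round 2, diagonal entry (3, 3) turns strictly positive.
Key observation: the cycle 3->2->1->3 has total weight 0 + 1 + 5, which is strictly positive.
Answer: DIVERGES — positive cycle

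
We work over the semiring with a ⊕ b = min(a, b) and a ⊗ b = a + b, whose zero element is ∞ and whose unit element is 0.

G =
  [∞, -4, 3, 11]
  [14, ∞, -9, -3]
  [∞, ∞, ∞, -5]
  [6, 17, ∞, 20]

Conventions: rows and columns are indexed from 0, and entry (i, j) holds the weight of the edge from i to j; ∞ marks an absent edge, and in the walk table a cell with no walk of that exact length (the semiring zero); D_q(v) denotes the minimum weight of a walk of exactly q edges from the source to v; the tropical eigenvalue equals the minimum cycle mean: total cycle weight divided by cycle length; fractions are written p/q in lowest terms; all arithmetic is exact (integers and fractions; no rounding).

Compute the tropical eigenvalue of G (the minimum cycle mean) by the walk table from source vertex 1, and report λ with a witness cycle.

q=0: [∞, 0, ∞, ∞]
q=1: [14, ∞, -9, -3]
q=2: [3, 10, 17, -14]
q=3: [-8, -1, 1, 6]
q=4: [12, -12, -10, -4]
Optimal cycle mean attained by: cycle 0->1->2->3->0, total (-4) + (-9) + (-5) + 6, length 4.
Answer: λ = -3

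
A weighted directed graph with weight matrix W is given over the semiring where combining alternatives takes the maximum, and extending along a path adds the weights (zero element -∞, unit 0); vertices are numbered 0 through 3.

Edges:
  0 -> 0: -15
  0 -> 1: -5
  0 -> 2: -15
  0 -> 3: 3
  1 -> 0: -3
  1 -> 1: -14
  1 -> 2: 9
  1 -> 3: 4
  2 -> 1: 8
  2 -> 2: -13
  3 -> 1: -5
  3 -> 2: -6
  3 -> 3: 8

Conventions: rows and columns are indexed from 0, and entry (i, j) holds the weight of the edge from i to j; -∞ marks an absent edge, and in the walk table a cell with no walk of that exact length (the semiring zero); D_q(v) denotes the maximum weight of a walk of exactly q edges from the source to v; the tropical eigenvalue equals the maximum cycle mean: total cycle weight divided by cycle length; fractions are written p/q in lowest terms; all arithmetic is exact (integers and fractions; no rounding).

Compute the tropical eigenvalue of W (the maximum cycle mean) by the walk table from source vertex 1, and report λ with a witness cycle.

q=0: [-∞, 0, -∞, -∞]
q=1: [-3, -14, 9, 4]
q=2: [-17, 17, -2, 12]
q=3: [14, 7, 26, 21]
q=4: [4, 34, 16, 29]
Optimal cycle mean attained by: cycle 1->2->1, total 9 + 8, length 2.
Answer: λ = 17/2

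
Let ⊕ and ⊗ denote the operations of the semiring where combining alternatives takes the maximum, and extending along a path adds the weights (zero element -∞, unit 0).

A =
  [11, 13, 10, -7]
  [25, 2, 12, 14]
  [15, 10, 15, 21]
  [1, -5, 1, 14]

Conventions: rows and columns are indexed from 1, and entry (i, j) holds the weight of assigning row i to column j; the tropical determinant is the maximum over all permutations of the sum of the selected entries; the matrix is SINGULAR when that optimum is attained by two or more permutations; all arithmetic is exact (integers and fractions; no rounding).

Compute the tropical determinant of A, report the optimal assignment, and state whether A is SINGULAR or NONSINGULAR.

σ = (1, 2, 3, 4): 11 + 2 + 15 + 14 = 42
σ = (1, 2, 4, 3): 11 + 2 + 21 + 1 = 35
σ = (1, 3, 2, 4): 11 + 12 + 10 + 14 = 47
σ = (1, 3, 4, 2): 11 + 12 + 21 + (-5) = 39
σ = (1, 4, 2, 3): 11 + 14 + 10 + 1 = 36
σ = (1, 4, 3, 2): 11 + 14 + 15 + (-5) = 35
σ = (2, 1, 3, 4): 13 + 25 + 15 + 14 = 67
σ = (2, 1, 4, 3): 13 + 25 + 21 + 1 = 60
σ = (2, 3, 1, 4): 13 + 12 + 15 + 14 = 54
σ = (2, 3, 4, 1): 13 + 12 + 21 + 1 = 47
σ = (2, 4, 1, 3): 13 + 14 + 15 + 1 = 43
σ = (2, 4, 3, 1): 13 + 14 + 15 + 1 = 43
σ = (3, 1, 2, 4): 10 + 25 + 10 + 14 = 59
σ = (3, 1, 4, 2): 10 + 25 + 21 + (-5) = 51
σ = (3, 2, 1, 4): 10 + 2 + 15 + 14 = 41
σ = (3, 2, 4, 1): 10 + 2 + 21 + 1 = 34
σ = (3, 4, 1, 2): 10 + 14 + 15 + (-5) = 34
σ = (3, 4, 2, 1): 10 + 14 + 10 + 1 = 35
σ = (4, 1, 2, 3): (-7) + 25 + 10 + 1 = 29
σ = (4, 1, 3, 2): (-7) + 25 + 15 + (-5) = 28
σ = (4, 2, 1, 3): (-7) + 2 + 15 + 1 = 11
σ = (4, 2, 3, 1): (-7) + 2 + 15 + 1 = 11
σ = (4, 3, 1, 2): (-7) + 12 + 15 + (-5) = 15
σ = (4, 3, 2, 1): (-7) + 12 + 10 + 1 = 16
Optimal value attained by: σ = (2, 1, 3, 4).
Answer: det⊕(A) = 67; verdict: NONSINGULAR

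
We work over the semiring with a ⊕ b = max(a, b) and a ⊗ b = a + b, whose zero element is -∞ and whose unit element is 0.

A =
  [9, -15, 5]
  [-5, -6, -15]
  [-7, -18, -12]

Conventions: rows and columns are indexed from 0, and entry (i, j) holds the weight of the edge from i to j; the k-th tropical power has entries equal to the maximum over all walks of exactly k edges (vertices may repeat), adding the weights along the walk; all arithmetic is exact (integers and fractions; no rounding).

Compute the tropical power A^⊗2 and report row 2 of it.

A^⊗2:
  [18, -6, 14]
  [4, -12, 0]
  [2, -22, -2]
Answer: row 2 of A^⊗2 = [2, -22, -2]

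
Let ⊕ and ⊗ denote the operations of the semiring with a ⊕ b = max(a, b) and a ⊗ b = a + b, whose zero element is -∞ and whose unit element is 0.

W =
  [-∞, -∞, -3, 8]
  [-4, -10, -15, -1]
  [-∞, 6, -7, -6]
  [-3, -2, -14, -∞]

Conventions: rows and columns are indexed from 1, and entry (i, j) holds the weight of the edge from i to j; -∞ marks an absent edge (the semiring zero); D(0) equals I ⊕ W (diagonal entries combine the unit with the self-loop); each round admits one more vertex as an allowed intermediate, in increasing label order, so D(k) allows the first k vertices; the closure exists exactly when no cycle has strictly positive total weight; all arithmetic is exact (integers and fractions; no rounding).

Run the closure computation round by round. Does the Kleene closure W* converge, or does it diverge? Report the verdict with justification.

D(0):
  [0, -∞, -3, 8]
  [-4, 0, -15, -1]
  [-∞, 6, 0, -6]
  [-3, -2, -14, 0]
Detection: at round 1, diagonal entry (4, 4) turns strictly positive.
Key observation: the cycle 4->1->4 has total weight (-3) + 8, which is strictly positive.
Answer: DIVERGES — positive cycle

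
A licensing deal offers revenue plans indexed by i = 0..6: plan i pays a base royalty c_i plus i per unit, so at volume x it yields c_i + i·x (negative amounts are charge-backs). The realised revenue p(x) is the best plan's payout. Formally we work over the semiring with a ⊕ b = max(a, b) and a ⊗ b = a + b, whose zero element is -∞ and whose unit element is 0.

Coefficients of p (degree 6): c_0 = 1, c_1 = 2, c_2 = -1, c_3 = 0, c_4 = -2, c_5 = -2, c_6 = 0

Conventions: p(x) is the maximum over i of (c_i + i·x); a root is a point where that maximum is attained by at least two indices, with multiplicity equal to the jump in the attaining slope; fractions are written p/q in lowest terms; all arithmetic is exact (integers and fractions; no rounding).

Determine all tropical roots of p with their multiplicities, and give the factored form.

hull edge (i=0, c=1) to (i=1, c=2): slope 1, span 1
hull edge (i=1, c=2) to (i=6, c=0): slope -2/5, span 5
Factored form: p(x) = 0 ⊗ (x ⊕ (-1)) ⊗ (x ⊕ 2/5) ⊗ (x ⊕ 2/5) ⊗ (x ⊕ 2/5) ⊗ (x ⊕ 2/5) ⊗ (x ⊕ 2/5)
Answer: roots = -1 (mult 1), 2/5 (mult 5)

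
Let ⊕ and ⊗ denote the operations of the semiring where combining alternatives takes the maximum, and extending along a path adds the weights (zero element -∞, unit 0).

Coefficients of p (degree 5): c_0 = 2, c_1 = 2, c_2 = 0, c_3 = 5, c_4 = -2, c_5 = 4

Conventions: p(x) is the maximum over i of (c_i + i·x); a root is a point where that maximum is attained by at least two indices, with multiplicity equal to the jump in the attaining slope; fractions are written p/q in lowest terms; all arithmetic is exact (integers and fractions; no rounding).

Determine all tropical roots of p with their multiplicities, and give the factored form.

hull edge (i=0, c=2) to (i=3, c=5): slope 1, span 3
hull edge (i=3, c=5) to (i=5, c=4): slope -1/2, span 2
Factored form: p(x) = 4 ⊗ (x ⊕ (-1)) ⊗ (x ⊕ (-1)) ⊗ (x ⊕ (-1)) ⊗ (x ⊕ 1/2) ⊗ (x ⊕ 1/2)
Answer: roots = -1 (mult 3), 1/2 (mult 2)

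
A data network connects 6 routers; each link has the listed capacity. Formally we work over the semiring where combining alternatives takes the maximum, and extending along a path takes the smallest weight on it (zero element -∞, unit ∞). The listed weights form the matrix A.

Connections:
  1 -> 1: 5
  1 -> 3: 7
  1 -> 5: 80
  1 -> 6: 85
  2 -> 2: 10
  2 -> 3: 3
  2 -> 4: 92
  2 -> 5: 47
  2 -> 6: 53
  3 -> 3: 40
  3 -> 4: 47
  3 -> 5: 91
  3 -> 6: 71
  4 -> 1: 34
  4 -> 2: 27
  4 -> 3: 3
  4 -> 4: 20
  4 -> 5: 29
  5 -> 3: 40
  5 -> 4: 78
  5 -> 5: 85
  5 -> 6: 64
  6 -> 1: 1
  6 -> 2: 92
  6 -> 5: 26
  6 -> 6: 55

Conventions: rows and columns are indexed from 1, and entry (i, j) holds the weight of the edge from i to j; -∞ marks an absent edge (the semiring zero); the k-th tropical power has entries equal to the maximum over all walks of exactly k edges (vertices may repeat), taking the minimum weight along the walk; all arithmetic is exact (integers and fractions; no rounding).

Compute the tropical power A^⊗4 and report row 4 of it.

A^⊗2:
  [5, 85, 40, 78, 80, 64]
  [34, 53, 40, 47, 47, 53]
  [34, 71, 40, 78, 85, 64]
  [20, 20, 29, 29, 34, 34]
  [34, 64, 40, 78, 85, 64]
  [1, 55, 26, 92, 47, 55]
A^⊗3:
  [34, 64, 40, 85, 80, 64]
  [34, 53, 40, 53, 47, 53]
  [34, 64, 40, 78, 85, 64]
  [29, 34, 34, 34, 34, 34]
  [34, 64, 40, 78, 85, 64]
  [34, 55, 40, 55, 47, 55]
A^⊗4:
  [34, 64, 40, 78, 80, 64]
  [34, 53, 40, 53, 47, 53]
  [34, 64, 40, 78, 85, 64]
  [34, 34, 34, 34, 34, 34]
  [34, 64, 40, 78, 85, 64]
  [34, 55, 40, 55, 47, 55]
Answer: row 4 of A^⊗4 = [34, 34, 34, 34, 34, 34]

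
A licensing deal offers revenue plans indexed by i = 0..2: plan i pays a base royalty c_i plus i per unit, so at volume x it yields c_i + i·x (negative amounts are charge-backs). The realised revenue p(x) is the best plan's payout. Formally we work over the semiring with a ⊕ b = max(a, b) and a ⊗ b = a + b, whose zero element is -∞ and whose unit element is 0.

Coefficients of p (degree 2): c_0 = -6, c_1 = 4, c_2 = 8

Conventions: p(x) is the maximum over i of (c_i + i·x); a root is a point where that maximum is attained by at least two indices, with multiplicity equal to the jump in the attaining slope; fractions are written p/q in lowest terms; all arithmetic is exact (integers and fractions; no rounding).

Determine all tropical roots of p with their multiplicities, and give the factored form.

hull edge (i=0, c=-6) to (i=1, c=4): slope 10, span 1
hull edge (i=1, c=4) to (i=2, c=8): slope 4, span 1
Factored form: p(x) = 8 ⊗ (x ⊕ (-10)) ⊗ (x ⊕ (-4))
Answer: roots = -10 (mult 1), -4 (mult 1)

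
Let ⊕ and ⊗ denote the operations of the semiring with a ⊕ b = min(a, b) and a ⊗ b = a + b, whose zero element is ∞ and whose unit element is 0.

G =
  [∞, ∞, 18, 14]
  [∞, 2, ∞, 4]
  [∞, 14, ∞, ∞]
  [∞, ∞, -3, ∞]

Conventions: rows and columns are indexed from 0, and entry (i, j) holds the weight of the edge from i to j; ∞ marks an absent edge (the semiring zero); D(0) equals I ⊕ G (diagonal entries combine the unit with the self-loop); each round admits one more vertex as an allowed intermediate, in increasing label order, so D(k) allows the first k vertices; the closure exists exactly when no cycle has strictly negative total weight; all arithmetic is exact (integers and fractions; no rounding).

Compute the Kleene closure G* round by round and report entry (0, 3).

D(0):
  [0, ∞, 18, 14]
  [∞, 0, ∞, 4]
  [∞, 14, 0, ∞]
  [∞, ∞, -3, 0]
D(1):
  [0, ∞, 18, 14]
  [∞, 0, ∞, 4]
  [∞, 14, 0, ∞]
  [∞, ∞, -3, 0]
D(2):
  [0, ∞, 18, 14]
  [∞, 0, ∞, 4]
  [∞, 14, 0, 18]
  [∞, ∞, -3, 0]
D(3):
  [0, 32, 18, 14]
  [∞, 0, ∞, 4]
  [∞, 14, 0, 18]
  [∞, 11, -3, 0]
D(4):
  [0, 25, 11, 14]
  [∞, 0, 1, 4]
  [∞, 14, 0, 18]
  [∞, 11, -3, 0]
Answer: G*[0][3] = 14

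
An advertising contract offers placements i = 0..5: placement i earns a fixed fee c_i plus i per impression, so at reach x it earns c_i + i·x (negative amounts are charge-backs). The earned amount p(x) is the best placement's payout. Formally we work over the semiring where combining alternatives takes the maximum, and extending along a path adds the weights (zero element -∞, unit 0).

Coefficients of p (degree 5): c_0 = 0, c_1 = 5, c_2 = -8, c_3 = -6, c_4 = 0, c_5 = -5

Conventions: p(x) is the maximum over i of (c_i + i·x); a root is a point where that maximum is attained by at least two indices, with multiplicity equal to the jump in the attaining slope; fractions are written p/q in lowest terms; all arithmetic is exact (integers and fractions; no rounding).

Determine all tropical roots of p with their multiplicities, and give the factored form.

hull edge (i=0, c=0) to (i=1, c=5): slope 5, span 1
hull edge (i=1, c=5) to (i=4, c=0): slope -5/3, span 3
hull edge (i=4, c=0) to (i=5, c=-5): slope -5, span 1
Factored form: p(x) = -5 ⊗ (x ⊕ (-5)) ⊗ (x ⊕ 5/3) ⊗ (x ⊕ 5/3) ⊗ (x ⊕ 5/3) ⊗ (x ⊕ 5)
Answer: roots = -5 (mult 1), 5/3 (mult 3), 5 (mult 1)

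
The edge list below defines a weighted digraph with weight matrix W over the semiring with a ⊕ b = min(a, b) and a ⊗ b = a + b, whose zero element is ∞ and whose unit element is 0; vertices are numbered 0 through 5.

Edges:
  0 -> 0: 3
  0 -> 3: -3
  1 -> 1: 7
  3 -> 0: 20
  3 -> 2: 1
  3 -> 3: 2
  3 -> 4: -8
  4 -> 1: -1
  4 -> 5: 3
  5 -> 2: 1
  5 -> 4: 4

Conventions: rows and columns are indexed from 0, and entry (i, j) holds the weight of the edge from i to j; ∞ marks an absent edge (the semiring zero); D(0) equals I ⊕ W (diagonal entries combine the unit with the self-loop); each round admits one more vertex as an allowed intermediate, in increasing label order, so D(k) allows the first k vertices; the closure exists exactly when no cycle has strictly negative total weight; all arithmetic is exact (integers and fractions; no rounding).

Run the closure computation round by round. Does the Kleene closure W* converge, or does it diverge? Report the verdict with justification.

D(0):
  [0, ∞, ∞, -3, ∞, ∞]
  [∞, 0, ∞, ∞, ∞, ∞]
  [∞, ∞, 0, ∞, ∞, ∞]
  [20, ∞, 1, 0, -8, ∞]
  [∞, -1, ∞, ∞, 0, 3]
  [∞, ∞, 1, ∞, 4, 0]
D(1):
  [0, ∞, ∞, -3, ∞, ∞]
  [∞, 0, ∞, ∞, ∞, ∞]
  [∞, ∞, 0, ∞, ∞, ∞]
  [20, ∞, 1, 0, -8, ∞]
  [∞, -1, ∞, ∞, 0, 3]
  [∞, ∞, 1, ∞, 4, 0]
D(2):
  [0, ∞, ∞, -3, ∞, ∞]
  [∞, 0, ∞, ∞, ∞, ∞]
  [∞, ∞, 0, ∞, ∞, ∞]
  [20, ∞, 1, 0, -8, ∞]
  [∞, -1, ∞, ∞, 0, 3]
  [∞, ∞, 1, ∞, 4, 0]
D(3):
  [0, ∞, ∞, -3, ∞, ∞]
  [∞, 0, ∞, ∞, ∞, ∞]
  [∞, ∞, 0, ∞, ∞, ∞]
  [20, ∞, 1, 0, -8, ∞]
  [∞, -1, ∞, ∞, 0, 3]
  [∞, ∞, 1, ∞, 4, 0]
D(4):
  [0, ∞, -2, -3, -11, ∞]
  [∞, 0, ∞, ∞, ∞, ∞]
  [∞, ∞, 0, ∞, ∞, ∞]
  [20, ∞, 1, 0, -8, ∞]
  [∞, -1, ∞, ∞, 0, 3]
  [∞, ∞, 1, ∞, 4, 0]
D(5):
  [0, -12, -2, -3, -11, -8]
  [∞, 0, ∞, ∞, ∞, ∞]
  [∞, ∞, 0, ∞, ∞, ∞]
  [20, -9, 1, 0, -8, -5]
  [∞, -1, ∞, ∞, 0, 3]
  [∞, 3, 1, ∞, 4, 0]
D(6):
  [0, -12, -7, -3, -11, -8]
  [∞, 0, ∞, ∞, ∞, ∞]
  [∞, ∞, 0, ∞, ∞, ∞]
  [20, -9, -4, 0, -8, -5]
  [∞, -1, 4, ∞, 0, 3]
  [∞, 3, 1, ∞, 4, 0]
Key observation: every diagonal entry stays at the unit through all rounds, so no improving cycle exists.
Answer: CONVERGES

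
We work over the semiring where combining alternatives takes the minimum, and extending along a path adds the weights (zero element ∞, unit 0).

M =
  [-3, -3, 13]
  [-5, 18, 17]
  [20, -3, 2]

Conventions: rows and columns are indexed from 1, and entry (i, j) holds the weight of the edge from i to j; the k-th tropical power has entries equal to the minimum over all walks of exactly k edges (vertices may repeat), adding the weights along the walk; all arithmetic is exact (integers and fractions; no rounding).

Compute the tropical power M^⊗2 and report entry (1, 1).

M^⊗2:
  [-8, -6, 10]
  [-8, -8, 8]
  [-8, -1, 4]
Key observation: the optimum is the walk 1->2->1, with weight (-3) + (-5) = -8.
Optimal value attained by: walk 1->2->1.
Answer: (M^⊗2)[1][1] = -8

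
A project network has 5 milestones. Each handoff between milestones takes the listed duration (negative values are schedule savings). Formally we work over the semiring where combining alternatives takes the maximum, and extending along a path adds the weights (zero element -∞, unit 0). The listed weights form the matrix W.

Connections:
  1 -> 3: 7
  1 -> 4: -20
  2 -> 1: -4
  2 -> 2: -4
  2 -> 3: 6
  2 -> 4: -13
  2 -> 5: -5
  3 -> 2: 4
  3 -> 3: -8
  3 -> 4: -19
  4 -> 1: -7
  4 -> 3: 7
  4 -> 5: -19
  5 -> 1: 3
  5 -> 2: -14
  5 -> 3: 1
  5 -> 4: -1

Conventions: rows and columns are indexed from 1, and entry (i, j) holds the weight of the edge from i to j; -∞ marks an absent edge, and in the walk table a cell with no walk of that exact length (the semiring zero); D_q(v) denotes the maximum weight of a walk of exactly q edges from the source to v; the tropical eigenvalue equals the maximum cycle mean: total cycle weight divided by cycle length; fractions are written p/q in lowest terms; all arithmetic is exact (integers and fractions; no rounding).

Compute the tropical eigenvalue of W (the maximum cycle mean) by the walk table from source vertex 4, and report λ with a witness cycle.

q=0: [-∞, -∞, -∞, 0, -∞]
q=1: [-7, -∞, 7, -∞, -19]
q=2: [-16, 11, 0, -12, -∞]
q=3: [7, 7, 17, -2, 6]
q=4: [9, 21, 14, 5, 2]
q=5: [17, 18, 27, 8, 16]
Optimal cycle mean attained by: cycle 2->3->2, total 6 + 4, length 2.
Answer: λ = 5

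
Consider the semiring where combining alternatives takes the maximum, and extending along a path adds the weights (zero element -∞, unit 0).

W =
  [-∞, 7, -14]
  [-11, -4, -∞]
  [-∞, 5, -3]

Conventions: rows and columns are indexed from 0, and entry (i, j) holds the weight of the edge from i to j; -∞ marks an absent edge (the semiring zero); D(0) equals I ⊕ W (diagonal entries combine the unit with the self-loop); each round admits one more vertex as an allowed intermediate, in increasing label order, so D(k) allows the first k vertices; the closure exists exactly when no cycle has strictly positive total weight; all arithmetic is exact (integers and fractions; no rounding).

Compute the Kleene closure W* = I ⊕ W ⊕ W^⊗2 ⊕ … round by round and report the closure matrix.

D(0):
  [0, 7, -14]
  [-11, 0, -∞]
  [-∞, 5, 0]
D(1):
  [0, 7, -14]
  [-11, 0, -25]
  [-∞, 5, 0]
D(2):
  [0, 7, -14]
  [-11, 0, -25]
  [-6, 5, 0]
D(3):
  [0, 7, -14]
  [-11, 0, -25]
  [-6, 5, 0]
Answer: W* = [[0, 7, -14], [-11, 0, -25], [-6, 5, 0]]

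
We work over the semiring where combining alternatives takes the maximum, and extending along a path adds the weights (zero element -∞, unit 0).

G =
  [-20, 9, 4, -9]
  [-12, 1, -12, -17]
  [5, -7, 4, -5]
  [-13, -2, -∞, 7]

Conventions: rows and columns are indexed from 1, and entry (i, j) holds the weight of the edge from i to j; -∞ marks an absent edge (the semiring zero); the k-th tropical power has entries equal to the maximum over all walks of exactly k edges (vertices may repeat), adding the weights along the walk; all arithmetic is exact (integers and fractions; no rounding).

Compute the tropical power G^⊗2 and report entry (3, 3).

G^⊗2:
  [9, 10, 8, -1]
  [-7, 2, -8, -10]
  [9, 14, 9, 2]
  [-6, 5, -9, 14]
Key observation: the optimum is the walk 3->1->3, with weight 5 + 4 = 9.
Optimal value attained by: walk 3->1->3.
Answer: (G^⊗2)[3][3] = 9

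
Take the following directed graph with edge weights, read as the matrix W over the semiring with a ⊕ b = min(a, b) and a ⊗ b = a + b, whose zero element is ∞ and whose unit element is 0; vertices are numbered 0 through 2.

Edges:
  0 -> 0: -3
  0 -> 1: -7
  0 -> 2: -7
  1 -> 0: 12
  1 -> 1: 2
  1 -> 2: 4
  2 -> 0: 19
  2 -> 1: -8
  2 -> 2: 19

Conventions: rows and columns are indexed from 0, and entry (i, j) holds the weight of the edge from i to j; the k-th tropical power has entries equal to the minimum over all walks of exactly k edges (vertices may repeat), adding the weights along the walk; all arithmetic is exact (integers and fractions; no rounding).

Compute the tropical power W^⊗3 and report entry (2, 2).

W^⊗2:
  [-6, -15, -10]
  [9, -4, 5]
  [4, -6, -4]
W^⊗3:
  [-9, -18, -13]
  [6, -3, 0]
  [1, -12, -3]
Key observation: the optimum is the walk 2->1->0->2, with weight (-8) + 12 + (-7) = -3.
Optimal value attained by: walk 2->1->0->2.
Answer: (W^⊗3)[2][2] = -3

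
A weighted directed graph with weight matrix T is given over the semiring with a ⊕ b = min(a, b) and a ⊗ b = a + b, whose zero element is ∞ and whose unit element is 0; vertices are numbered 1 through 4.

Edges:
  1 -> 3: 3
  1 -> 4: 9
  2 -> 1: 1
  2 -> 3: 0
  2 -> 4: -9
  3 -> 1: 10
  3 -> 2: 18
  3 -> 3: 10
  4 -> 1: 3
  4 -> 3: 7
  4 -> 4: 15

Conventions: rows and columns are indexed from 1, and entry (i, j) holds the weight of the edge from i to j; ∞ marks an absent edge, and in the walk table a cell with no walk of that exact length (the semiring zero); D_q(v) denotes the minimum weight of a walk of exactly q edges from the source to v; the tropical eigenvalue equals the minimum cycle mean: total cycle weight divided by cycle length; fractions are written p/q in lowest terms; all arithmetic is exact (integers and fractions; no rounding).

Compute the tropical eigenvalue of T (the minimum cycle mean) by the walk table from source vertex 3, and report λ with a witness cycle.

q=0: [∞, ∞, 0, ∞]
q=1: [10, 18, 10, ∞]
q=2: [19, 28, 13, 9]
q=3: [12, 31, 16, 19]
q=4: [22, 34, 15, 21]
Optimal cycle mean attained by: cycle 1->3->2->4->1, total 3 + 18 + (-9) + 3, length 4.
Answer: λ = 15/4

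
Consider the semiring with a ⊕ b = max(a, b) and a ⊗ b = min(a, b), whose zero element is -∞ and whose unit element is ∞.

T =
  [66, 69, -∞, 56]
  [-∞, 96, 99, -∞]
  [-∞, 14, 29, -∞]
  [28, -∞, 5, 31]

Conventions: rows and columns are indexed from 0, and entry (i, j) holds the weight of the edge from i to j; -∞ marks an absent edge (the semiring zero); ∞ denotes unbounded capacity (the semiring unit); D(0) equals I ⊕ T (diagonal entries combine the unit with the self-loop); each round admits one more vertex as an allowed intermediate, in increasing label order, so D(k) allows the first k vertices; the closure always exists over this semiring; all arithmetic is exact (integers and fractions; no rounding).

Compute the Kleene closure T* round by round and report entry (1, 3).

D(0):
  [∞, 69, -∞, 56]
  [-∞, ∞, 99, -∞]
  [-∞, 14, ∞, -∞]
  [28, -∞, 5, ∞]
D(1):
  [∞, 69, -∞, 56]
  [-∞, ∞, 99, -∞]
  [-∞, 14, ∞, -∞]
  [28, 28, 5, ∞]
D(2):
  [∞, 69, 69, 56]
  [-∞, ∞, 99, -∞]
  [-∞, 14, ∞, -∞]
  [28, 28, 28, ∞]
D(3):
  [∞, 69, 69, 56]
  [-∞, ∞, 99, -∞]
  [-∞, 14, ∞, -∞]
  [28, 28, 28, ∞]
D(4):
  [∞, 69, 69, 56]
  [-∞, ∞, 99, -∞]
  [-∞, 14, ∞, -∞]
  [28, 28, 28, ∞]
Answer: T*[1][3] = -∞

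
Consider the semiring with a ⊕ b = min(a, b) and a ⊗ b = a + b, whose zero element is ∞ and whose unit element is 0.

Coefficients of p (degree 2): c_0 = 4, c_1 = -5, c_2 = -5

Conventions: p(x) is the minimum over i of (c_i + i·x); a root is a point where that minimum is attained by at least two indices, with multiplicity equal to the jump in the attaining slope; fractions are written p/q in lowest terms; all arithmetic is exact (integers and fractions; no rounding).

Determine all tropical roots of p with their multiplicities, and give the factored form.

hull edge (i=0, c=4) to (i=1, c=-5): slope -9, span 1
hull edge (i=1, c=-5) to (i=2, c=-5): slope 0, span 1
Factored form: p(x) = -5 ⊗ (x ⊕ 0) ⊗ (x ⊕ 9)
Answer: roots = 0 (mult 1), 9 (mult 1)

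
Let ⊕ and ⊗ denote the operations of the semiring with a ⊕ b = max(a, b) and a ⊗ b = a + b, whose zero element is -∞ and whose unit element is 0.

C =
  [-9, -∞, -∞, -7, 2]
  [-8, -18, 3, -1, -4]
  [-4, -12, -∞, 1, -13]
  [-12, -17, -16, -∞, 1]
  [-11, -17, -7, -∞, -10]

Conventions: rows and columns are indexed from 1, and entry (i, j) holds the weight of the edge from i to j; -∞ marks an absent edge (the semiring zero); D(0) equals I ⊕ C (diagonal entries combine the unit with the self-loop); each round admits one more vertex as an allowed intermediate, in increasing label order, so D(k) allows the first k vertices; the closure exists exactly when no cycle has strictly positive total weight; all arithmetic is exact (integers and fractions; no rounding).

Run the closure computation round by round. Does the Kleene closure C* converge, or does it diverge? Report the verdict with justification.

D(0):
  [0, -∞, -∞, -7, 2]
  [-8, 0, 3, -1, -4]
  [-4, -12, 0, 1, -13]
  [-12, -17, -16, 0, 1]
  [-11, -17, -7, -∞, 0]
D(1):
  [0, -∞, -∞, -7, 2]
  [-8, 0, 3, -1, -4]
  [-4, -12, 0, 1, -2]
  [-12, -17, -16, 0, 1]
  [-11, -17, -7, -18, 0]
D(2):
  [0, -∞, -∞, -7, 2]
  [-8, 0, 3, -1, -4]
  [-4, -12, 0, 1, -2]
  [-12, -17, -14, 0, 1]
  [-11, -17, -7, -18, 0]
D(3):
  [0, -∞, -∞, -7, 2]
  [-1, 0, 3, 4, 1]
  [-4, -12, 0, 1, -2]
  [-12, -17, -14, 0, 1]
  [-11, -17, -7, -6, 0]
D(4):
  [0, -24, -21, -7, 2]
  [-1, 0, 3, 4, 5]
  [-4, -12, 0, 1, 2]
  [-12, -17, -14, 0, 1]
  [-11, -17, -7, -6, 0]
D(5):
  [0, -15, -5, -4, 2]
  [-1, 0, 3, 4, 5]
  [-4, -12, 0, 1, 2]
  [-10, -16, -6, 0, 1]
  [-11, -17, -7, -6, 0]
Key observation: every diagonal entry stays at the unit through all rounds, so no improving cycle exists.
Answer: CONVERGES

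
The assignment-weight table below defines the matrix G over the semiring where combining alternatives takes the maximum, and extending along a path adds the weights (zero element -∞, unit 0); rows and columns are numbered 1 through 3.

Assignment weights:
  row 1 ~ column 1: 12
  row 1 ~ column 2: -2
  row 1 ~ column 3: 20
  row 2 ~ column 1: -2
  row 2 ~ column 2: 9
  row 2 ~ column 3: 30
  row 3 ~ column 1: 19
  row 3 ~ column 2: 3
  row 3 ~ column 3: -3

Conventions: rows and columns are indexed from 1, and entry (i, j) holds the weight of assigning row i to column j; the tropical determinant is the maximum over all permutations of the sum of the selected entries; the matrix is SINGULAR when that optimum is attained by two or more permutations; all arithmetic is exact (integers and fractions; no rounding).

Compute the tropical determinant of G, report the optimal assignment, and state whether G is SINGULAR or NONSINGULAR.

σ = (1, 2, 3): 12 + 9 + (-3) = 18
σ = (1, 3, 2): 12 + 30 + 3 = 45
σ = (2, 1, 3): (-2) + (-2) + (-3) = -7
σ = (2, 3, 1): (-2) + 30 + 19 = 47
σ = (3, 1, 2): 20 + (-2) + 3 = 21
σ = (3, 2, 1): 20 + 9 + 19 = 48
Optimal value attained by: σ = (3, 2, 1).
Answer: det⊕(G) = 48; verdict: NONSINGULAR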